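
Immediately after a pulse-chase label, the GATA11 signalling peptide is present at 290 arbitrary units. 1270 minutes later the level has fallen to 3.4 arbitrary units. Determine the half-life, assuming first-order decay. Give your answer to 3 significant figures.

A/A₀ = 3.4/290 ≈ 0.011724.
n = log₂(85.294) ≈ 6.4144 half-lives elapsed in 1270 minutes.
t½ = 1270/6.4144 ≈ 197.99 minutes.

198 minutes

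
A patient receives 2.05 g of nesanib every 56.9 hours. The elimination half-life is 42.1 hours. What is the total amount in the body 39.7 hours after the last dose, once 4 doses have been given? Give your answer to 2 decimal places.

1.71 g

The 4 doses were given 210.4, 153.5, 96.6, 39.7 hours ago.
Total = 2.05·(1/2)^(210.4/42.1) + 2.05·(1/2)^(153.5/42.1) + 2.05·(1/2)^(96.6/42.1) + 2.05·(1/2)^(39.7/42.1)
      = 0.064168 + 0.16375 + 0.41786 + 1.0663 ≈ 1.7121 g.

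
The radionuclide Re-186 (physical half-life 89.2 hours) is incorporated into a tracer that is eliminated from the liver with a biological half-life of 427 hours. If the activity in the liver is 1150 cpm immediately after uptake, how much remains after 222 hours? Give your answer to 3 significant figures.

1/t_eff = 1/t_phys + 1/t_biol = 1/89.2 + 1/427 = 0.013553 per hour.
t_eff = 89.2 × 427 / (89.2 + 427) ≈ 73.786 hours.
Remaining = 1150 × (1/2)^(222/73.786) = 1150 × (1/2)^3.0087 ≈ 142.89 cpm.

143 cpm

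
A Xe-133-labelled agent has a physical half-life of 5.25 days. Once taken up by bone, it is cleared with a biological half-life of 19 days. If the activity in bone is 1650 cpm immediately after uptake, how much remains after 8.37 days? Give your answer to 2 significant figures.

400 cpm

1/t_eff = 1/t_phys + 1/t_biol = 1/5.25 + 1/19 = 0.24311 per day.
t_eff = 5.25 × 19 / (5.25 + 19) ≈ 4.1134 days.
Remaining = 1650 × (1/2)^(8.37/4.1134) = 1650 × (1/2)^2.0348 ≈ 402.67 cpm.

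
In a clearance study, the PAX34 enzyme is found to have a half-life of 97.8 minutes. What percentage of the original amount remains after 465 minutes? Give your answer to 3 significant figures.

3.70%

n = 465/97.8 ≈ 4.7546 half-lives.
Fraction remaining = (1/2)^4.7546 ≈ 0.037044, i.e. 3.7044%.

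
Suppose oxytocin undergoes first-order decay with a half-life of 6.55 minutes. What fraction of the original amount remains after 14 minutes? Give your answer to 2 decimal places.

n = 14/6.55 ≈ 2.1374 half-lives.
Fraction remaining = (1/2)^2.1374 ≈ 0.22729.

0.23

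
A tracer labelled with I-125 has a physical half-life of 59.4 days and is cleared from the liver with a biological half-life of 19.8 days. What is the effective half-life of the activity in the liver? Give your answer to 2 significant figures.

1/t_eff = 1/t_phys + 1/t_biol = 1/59.4 + 1/19.8 = 0.06734 per day.
t_eff = 59.4 × 19.8 / (59.4 + 19.8) ≈ 14.85 days.

15 days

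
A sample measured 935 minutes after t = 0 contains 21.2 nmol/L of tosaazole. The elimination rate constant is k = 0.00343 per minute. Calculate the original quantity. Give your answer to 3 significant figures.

524 nmol/L

t½ = ln 2 / k = 0.69315 / 0.00343 ≈ 202.08 minutes.
Number of half-lives elapsed: n = 935/202.08 ≈ 4.6268.
A₀ = A × 2^n = 21.2 × 2^4.6268 = 21.2 × 24.706 ≈ 523.77 nmol/L.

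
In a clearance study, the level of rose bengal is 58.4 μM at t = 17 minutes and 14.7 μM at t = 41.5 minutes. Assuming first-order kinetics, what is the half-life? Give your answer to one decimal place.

Over Δt = 41.5 − 17 = 24.5 minutes, the level fell by a factor of 58.4/14.7 ≈ 3.9728.
n = log₂(3.9728) ≈ 1.9902 half-lives, so t½ = 24.5/1.9902 ≈ 12.311 minutes.

12.3 minutes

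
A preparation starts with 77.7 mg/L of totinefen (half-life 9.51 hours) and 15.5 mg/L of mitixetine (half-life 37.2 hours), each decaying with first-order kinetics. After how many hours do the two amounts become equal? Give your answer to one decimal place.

29.7 hours

Set 77.7·(1/2)^(t/9.51) = 15.5·(1/2)^(t/37.2).
Taking log₂: log₂(77.7/15.5) = t·(1/9.51 − 1/37.2).
log₂(5.0129) = 2.3256; 1/9.51 − 1/37.2 = 0.078271.
t = 2.3256 / 0.078271 ≈ 29.713 hours.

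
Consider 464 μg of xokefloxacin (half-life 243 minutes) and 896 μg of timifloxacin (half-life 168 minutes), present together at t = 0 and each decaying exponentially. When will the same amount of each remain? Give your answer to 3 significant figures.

Set 464·(1/2)^(t/243) = 896·(1/2)^(t/168).
Taking log₂: log₂(464/896) = t·(1/243 − 1/168).
log₂(0.51786) = -0.94937; 1/243 − 1/168 = -0.0018372.
t = -0.94937 / -0.0018372 ≈ 516.76 minutes.

517 minutes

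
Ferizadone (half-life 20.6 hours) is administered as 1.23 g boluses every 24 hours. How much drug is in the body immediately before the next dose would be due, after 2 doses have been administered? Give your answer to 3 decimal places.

The 2 doses were given 48, 24 hours ago.
Total = 1.23·(1/2)^(48/20.6) + 1.23·(1/2)^(24/20.6)
      = 0.24461 + 0.54852 ≈ 0.79313 g.

0.793 g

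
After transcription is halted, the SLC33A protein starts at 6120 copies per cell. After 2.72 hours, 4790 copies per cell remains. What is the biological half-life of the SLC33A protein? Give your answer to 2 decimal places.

7.69 hours

A/A₀ = 4790/6120 ≈ 0.78268.
n = log₂(1.2777) ≈ 0.35351 half-lives elapsed in 2.72 hours.
t½ = 2.72/0.35351 ≈ 7.6944 hours.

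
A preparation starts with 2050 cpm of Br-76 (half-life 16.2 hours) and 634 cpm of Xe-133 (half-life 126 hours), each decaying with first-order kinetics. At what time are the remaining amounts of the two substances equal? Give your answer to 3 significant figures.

31.5 hours

Set 2050·(1/2)^(t/16.2) = 634·(1/2)^(t/126).
Taking log₂: log₂(2050/634) = t·(1/16.2 − 1/126).
log₂(3.2334) = 1.6931; 1/16.2 − 1/126 = 0.053792.
t = 1.6931 / 0.053792 ≈ 31.474 hours.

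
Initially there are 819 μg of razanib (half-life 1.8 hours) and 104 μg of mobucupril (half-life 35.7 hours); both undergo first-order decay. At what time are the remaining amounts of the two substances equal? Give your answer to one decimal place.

5.6 hours

Set 819·(1/2)^(t/1.8) = 104·(1/2)^(t/35.7).
Taking log₂: log₂(819/104) = t·(1/1.8 − 1/35.7).
log₂(7.875) = 2.9773; 1/1.8 − 1/35.7 = 0.52754.
t = 2.9773 / 0.52754 ≈ 5.6437 hours.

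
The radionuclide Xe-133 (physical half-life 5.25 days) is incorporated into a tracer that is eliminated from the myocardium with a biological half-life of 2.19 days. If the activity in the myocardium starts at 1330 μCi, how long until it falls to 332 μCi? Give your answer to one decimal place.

3.1 days

1/t_eff = 1/t_phys + 1/t_biol = 1/5.25 + 1/2.19 = 0.6471 per day.
t_eff = 5.25 × 2.19 / (5.25 + 2.19) ≈ 1.5454 days.
n = log₂(1330/332) ≈ 2.0022; t = 2.0022 × 1.5454 ≈ 3.0941 days.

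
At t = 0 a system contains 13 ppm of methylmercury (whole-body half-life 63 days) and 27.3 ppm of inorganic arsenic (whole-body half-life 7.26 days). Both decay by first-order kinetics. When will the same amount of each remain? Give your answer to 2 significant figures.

8.8 days

Set 13·(1/2)^(t/63) = 27.3·(1/2)^(t/7.26).
Taking log₂: log₂(13/27.3) = t·(1/63 − 1/7.26).
log₂(0.47619) = -1.0704; 1/63 − 1/7.26 = -0.12187.
t = -1.0704 / -0.12187 ≈ 8.7832 days.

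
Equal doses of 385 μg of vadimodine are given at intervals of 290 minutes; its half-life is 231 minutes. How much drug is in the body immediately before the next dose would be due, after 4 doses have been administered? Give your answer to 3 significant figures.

The 4 doses were given 1160, 870, 580, 290 minutes ago.
Total = 385·(1/2)^(1160/231) + 385·(1/2)^(870/231) + 385·(1/2)^(580/231) + 385·(1/2)^(290/231)
      = 11.852 + 28.295 + 67.55 + 161.27 ≈ 268.96 μg.

269 μg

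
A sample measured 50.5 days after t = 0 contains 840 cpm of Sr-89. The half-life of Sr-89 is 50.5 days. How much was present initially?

1680 cpm

Number of half-lives elapsed: n = 50.5/50.5 ≈ 1.
A₀ = A × 2^n = 840 × 2^1 = 840 × 2 ≈ 1680 cpm.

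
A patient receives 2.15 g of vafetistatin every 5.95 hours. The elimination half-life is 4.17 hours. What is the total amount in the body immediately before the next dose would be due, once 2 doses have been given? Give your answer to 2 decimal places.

The 2 doses were given 11.9, 5.95 hours ago.
Total = 2.15·(1/2)^(11.9/4.17) + 2.15·(1/2)^(5.95/4.17)
      = 0.29743 + 0.79967 ≈ 1.0971 g.

1.10 g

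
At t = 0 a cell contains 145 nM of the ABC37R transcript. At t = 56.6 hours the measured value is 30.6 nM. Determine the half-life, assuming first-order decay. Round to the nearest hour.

A/A₀ = 30.6/145 ≈ 0.21103.
n = log₂(4.7386) ≈ 2.2444 half-lives elapsed in 56.6 hours.
t½ = 56.6/2.2444 ≈ 25.218 hours.

25 hours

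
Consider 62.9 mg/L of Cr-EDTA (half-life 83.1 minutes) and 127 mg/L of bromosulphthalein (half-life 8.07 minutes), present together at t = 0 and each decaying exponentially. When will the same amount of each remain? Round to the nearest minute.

9 minutes

Set 62.9·(1/2)^(t/83.1) = 127·(1/2)^(t/8.07).
Taking log₂: log₂(62.9/127) = t·(1/83.1 − 1/8.07).
log₂(0.49528) = -1.0137; 1/83.1 − 1/8.07 = -0.11188.
t = -1.0137 / -0.11188 ≈ 9.0604 minutes.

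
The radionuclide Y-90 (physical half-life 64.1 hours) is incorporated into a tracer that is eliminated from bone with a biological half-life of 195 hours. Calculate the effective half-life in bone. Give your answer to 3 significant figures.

48.2 hours

1/t_eff = 1/t_phys + 1/t_biol = 1/64.1 + 1/195 = 0.020729 per hour.
t_eff = 64.1 × 195 / (64.1 + 195) ≈ 48.242 hours.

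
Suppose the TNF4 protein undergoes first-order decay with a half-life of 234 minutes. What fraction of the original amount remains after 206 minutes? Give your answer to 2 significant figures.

0.54

n = 206/234 ≈ 0.88034 half-lives.
Fraction remaining = (1/2)^0.88034 ≈ 0.54324.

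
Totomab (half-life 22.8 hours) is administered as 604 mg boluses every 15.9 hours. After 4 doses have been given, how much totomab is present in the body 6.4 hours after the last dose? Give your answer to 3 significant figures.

1110 mg

The 4 doses were given 54.1, 38.2, 22.3, 6.4 hours ago.
Total = 604·(1/2)^(54.1/22.8) + 604·(1/2)^(38.2/22.8) + 604·(1/2)^(22.3/22.8) + 604·(1/2)^(6.4/22.8)
      = 116.61 + 189.09 + 306.63 + 497.21 ≈ 1109.5 mg.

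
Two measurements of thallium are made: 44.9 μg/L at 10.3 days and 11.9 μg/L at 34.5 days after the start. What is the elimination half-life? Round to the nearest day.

13 days

Over Δt = 34.5 − 10.3 = 24.2 days, the level fell by a factor of 44.9/11.9 ≈ 3.7731.
n = log₂(3.7731) ≈ 1.9158 half-lives, so t½ = 24.2/1.9158 ≈ 12.632 days.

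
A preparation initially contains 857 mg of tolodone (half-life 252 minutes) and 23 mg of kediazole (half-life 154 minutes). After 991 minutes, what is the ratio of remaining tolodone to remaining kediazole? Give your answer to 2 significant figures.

210

tolodone: 857 × (1/2)^(991/252) = 857 × (1/2)^3.9325 ≈ 56.127 mg.
kediazole: 23 × (1/2)^(991/154) = 23 × (1/2)^6.4351 ≈ 0.26582 mg.
Ratio ≈ 56.127 / 0.26582 ≈ 211.15.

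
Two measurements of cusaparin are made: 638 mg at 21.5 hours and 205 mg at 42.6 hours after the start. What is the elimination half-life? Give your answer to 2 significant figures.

13 hours

Over Δt = 42.6 − 21.5 = 21.1 hours, the level fell by a factor of 638/205 ≈ 3.1122.
n = log₂(3.1122) ≈ 1.6379 half-lives, so t½ = 21.1/1.6379 ≈ 12.882 hours.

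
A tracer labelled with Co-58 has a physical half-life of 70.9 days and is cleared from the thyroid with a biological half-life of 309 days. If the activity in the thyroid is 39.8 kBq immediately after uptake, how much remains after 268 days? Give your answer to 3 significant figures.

1/t_eff = 1/t_phys + 1/t_biol = 1/70.9 + 1/309 = 0.017341 per day.
t_eff = 70.9 × 309 / (70.9 + 309) ≈ 57.668 days.
Remaining = 39.8 × (1/2)^(268/57.668) = 39.8 × (1/2)^4.6473 ≈ 1.5882 kBq.

1.59 kBq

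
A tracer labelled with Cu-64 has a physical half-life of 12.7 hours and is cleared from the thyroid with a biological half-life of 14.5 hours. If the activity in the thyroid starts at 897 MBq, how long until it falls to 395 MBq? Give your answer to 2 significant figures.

1/t_eff = 1/t_phys + 1/t_biol = 1/12.7 + 1/14.5 = 0.14771 per hour.
t_eff = 12.7 × 14.5 / (12.7 + 14.5) ≈ 6.7702 hours.
n = log₂(897/395) ≈ 1.1833; t = 1.1833 × 6.7702 ≈ 8.0109 hours.

8.0 hours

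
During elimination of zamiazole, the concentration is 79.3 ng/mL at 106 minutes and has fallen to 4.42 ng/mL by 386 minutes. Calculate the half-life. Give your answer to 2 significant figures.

Over Δt = 386 − 106 = 280 minutes, the level fell by a factor of 79.3/4.42 ≈ 17.941.
n = log₂(17.941) ≈ 4.1652 half-lives, so t½ = 280/4.1652 ≈ 67.224 minutes.

67 minutes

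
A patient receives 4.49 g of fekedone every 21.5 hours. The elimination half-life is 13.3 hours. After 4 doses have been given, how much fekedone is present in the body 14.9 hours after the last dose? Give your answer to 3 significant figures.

The 4 doses were given 79.4, 57.9, 36.4, 14.9 hours ago.
Total = 4.49·(1/2)^(79.4/13.3) + 4.49·(1/2)^(57.9/13.3) + 4.49·(1/2)^(36.4/13.3) + 4.49·(1/2)^(14.9/13.3)
      = 0.071634 + 0.21966 + 0.67356 + 2.0654 ≈ 3.0302 g.

3.03 g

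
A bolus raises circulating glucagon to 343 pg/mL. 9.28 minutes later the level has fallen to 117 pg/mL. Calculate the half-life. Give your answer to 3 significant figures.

A/A₀ = 117/343 ≈ 0.34111.
n = log₂(2.9316) ≈ 1.5517 half-lives elapsed in 9.28 minutes.
t½ = 9.28/1.5517 ≈ 5.9805 minutes.

5.98 minutes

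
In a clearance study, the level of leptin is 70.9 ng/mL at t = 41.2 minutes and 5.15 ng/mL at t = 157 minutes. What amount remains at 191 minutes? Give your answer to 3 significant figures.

2.38 ng/mL

Over Δt = 157 − 41.2 = 115.8 minutes, the level fell by a factor of 70.9/5.15 ≈ 13.767.
n = log₂(13.767) ≈ 3.7831 half-lives, so t½ = 115.8/3.7831 ≈ 30.609 minutes.
From t = 157 to t = 191: 5.15 × (1/2)^((191−157)/30.609) ≈ 2.3847 ng/mL.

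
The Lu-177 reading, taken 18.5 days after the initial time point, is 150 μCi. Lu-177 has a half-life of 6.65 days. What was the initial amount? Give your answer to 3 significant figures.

1030 μCi

Number of half-lives elapsed: n = 18.5/6.65 ≈ 2.782.
A₀ = A × 2^n = 150 × 2^2.782 = 150 × 6.8778 ≈ 1031.7 μCi.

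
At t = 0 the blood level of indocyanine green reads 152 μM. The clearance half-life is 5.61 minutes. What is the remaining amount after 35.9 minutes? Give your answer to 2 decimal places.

1.80 μM

Number of half-lives: n = 35.9/5.61 ≈ 6.3993.
Remaining = 152 × (1/2)^6.3993 = 152 × 0.011847 ≈ 1.8008 μM.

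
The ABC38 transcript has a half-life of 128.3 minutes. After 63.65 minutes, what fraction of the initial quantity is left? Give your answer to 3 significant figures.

n = 63.65/128.3 ≈ 0.4961 half-lives.
Fraction remaining = (1/2)^0.4961 ≈ 0.70902.

0.709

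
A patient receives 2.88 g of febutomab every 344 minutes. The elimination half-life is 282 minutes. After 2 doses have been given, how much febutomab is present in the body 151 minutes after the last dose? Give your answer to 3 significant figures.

The 2 doses were given 495, 151 minutes ago.
Total = 2.88·(1/2)^(495/282) + 2.88·(1/2)^(151/282)
      = 0.85308 + 1.987 ≈ 2.8401 g.

2.84 g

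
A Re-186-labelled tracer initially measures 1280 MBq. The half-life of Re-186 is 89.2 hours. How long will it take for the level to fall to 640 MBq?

640/1280 = 1/2, so 1 half-life has elapsed.
t = 1 × 89.2 = 89.2 hours.

89.2 hours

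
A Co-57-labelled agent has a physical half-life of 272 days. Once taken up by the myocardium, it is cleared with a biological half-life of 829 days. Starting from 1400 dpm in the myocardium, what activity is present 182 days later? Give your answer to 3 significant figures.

1/t_eff = 1/t_phys + 1/t_biol = 1/272 + 1/829 = 0.0048827 per day.
t_eff = 272 × 829 / (272 + 829) ≈ 204.8 days.
Remaining = 1400 × (1/2)^(182/204.8) = 1400 × (1/2)^0.88866 ≈ 756.16 dpm.

756 dpm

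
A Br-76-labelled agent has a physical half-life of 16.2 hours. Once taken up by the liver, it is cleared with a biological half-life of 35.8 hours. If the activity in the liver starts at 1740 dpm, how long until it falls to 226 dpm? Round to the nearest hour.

33 hours

1/t_eff = 1/t_phys + 1/t_biol = 1/16.2 + 1/35.8 = 0.089661 per hour.
t_eff = 16.2 × 35.8 / (16.2 + 35.8) ≈ 11.153 hours.
n = log₂(1740/226) ≈ 2.9447; t = 2.9447 × 11.153 ≈ 32.842 hours.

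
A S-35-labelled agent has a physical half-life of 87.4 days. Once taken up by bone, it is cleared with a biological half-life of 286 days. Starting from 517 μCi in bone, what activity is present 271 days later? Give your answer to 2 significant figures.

31 μCi

1/t_eff = 1/t_phys + 1/t_biol = 1/87.4 + 1/286 = 0.014938 per day.
t_eff = 87.4 × 286 / (87.4 + 286) ≈ 66.943 days.
Remaining = 517 × (1/2)^(271/66.943) = 517 × (1/2)^4.0482 ≈ 31.25 μCi.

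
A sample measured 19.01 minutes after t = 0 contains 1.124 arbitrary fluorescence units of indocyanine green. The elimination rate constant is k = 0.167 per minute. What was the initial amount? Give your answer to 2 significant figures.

t½ = ln 2 / k = 0.69315 / 0.167 ≈ 4.1506 minutes.
Number of half-lives elapsed: n = 19.01/4.1506 ≈ 4.5801.
A₀ = A × 2^n = 1.124 × 2^4.5801 = 1.124 × 23.919 ≈ 26.885 arbitrary fluorescence units.

27 arbitrary fluorescence units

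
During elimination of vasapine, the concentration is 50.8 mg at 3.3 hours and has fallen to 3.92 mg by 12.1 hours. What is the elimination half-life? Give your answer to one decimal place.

Over Δt = 12.1 − 3.3 = 8.8 hours, the level fell by a factor of 50.8/3.92 ≈ 12.959.
n = log₂(12.959) ≈ 3.6959 half-lives, so t½ = 8.8/3.6959 ≈ 2.381 hours.

2.4 hours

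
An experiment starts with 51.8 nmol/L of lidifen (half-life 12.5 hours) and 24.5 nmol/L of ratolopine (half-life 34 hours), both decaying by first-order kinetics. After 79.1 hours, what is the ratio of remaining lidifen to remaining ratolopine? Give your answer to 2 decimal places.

lidifen: 51.8 × (1/2)^(79.1/12.5) = 51.8 × (1/2)^6.328 ≈ 0.64478 nmol/L.
ratolopine: 24.5 × (1/2)^(79.1/34) = 24.5 × (1/2)^2.3265 ≈ 4.8846 nmol/L.
Ratio ≈ 0.64478 / 4.8846 ≈ 0.132.

0.13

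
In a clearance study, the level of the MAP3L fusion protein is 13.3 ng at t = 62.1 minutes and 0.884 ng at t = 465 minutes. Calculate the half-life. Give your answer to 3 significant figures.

103 minutes

Over Δt = 465 − 62.1 = 402.9 minutes, the level fell by a factor of 13.3/0.884 ≈ 15.045.
n = log₂(15.045) ≈ 3.9112 half-lives, so t½ = 402.9/3.9112 ≈ 103.01 minutes.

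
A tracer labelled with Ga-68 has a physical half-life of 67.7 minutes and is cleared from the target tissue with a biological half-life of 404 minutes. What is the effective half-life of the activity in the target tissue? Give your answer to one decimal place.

58.0 minutes

1/t_eff = 1/t_phys + 1/t_biol = 1/67.7 + 1/404 = 0.017246 per minute.
t_eff = 67.7 × 404 / (67.7 + 404) ≈ 57.983 minutes.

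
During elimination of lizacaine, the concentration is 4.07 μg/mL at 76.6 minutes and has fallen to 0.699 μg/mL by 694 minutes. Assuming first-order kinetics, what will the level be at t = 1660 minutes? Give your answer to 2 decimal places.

0.04 μg/mL

Over Δt = 694 − 76.6 = 617.4 minutes, the level fell by a factor of 4.07/0.699 ≈ 5.8226.
n = log₂(5.8226) ≈ 2.5417 half-lives, so t½ = 617.4/2.5417 ≈ 242.91 minutes.
From t = 694 to t = 1660: 0.699 × (1/2)^((1660−694)/242.91) ≈ 0.044397 μg/mL.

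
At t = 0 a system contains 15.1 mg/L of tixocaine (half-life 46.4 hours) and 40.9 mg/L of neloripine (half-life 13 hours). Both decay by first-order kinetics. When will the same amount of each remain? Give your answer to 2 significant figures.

26 hours

Set 15.1·(1/2)^(t/46.4) = 40.9·(1/2)^(t/13).
Taking log₂: log₂(15.1/40.9) = t·(1/46.4 − 1/13).
log₂(0.36919) = -1.4376; 1/46.4 − 1/13 = -0.055371.
t = -1.4376 / -0.055371 ≈ 25.962 hours.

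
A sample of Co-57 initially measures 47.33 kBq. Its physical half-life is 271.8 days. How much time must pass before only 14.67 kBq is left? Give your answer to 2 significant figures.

Fraction remaining = 14.67/47.33 ≈ 0.30995.
n = log₂(47.33/14.67) = ln(3.2263)/ln 2 ≈ 1.6899 half-lives.
t = n × t½ = 1.6899 × 271.8 ≈ 459.31 days.

460 days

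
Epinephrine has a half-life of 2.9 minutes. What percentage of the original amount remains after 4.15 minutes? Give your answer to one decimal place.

n = 4.15/2.9 ≈ 1.431 half-lives.
Fraction remaining = (1/2)^1.431 ≈ 0.37086, i.e. 37.086%.

37.1%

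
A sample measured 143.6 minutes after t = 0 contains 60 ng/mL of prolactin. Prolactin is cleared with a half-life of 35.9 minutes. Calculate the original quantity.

960 ng/mL

Number of half-lives elapsed: n = 143.6/35.9 ≈ 4.
A₀ = A × 2^n = 60 × 2^4 = 60 × 16 ≈ 960 ng/mL.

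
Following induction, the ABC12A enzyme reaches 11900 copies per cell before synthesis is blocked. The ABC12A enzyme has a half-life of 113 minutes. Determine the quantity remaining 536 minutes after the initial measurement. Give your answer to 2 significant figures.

Number of half-lives: n = 536/113 ≈ 4.7434.
Remaining = 11900 × (1/2)^4.7434 = 11900 × 0.037334 ≈ 444.28 copies per cell.

440 copies per cell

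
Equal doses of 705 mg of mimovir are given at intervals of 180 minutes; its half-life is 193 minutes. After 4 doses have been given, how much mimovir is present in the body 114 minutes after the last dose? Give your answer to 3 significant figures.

909 mg

The 4 doses were given 654, 474, 294, 114 minutes ago.
Total = 705·(1/2)^(654/193) + 705·(1/2)^(474/193) + 705·(1/2)^(294/193) + 705·(1/2)^(114/193)
      = 67.316 + 128.49 + 245.26 + 468.14 ≈ 909.21 mg.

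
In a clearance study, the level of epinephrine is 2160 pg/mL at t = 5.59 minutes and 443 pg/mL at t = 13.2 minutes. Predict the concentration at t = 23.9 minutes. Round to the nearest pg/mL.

Over Δt = 13.2 − 5.59 = 7.61 minutes, the level fell by a factor of 2160/443 ≈ 4.8758.
n = log₂(4.8758) ≈ 2.2857 half-lives, so t½ = 7.61/2.2857 ≈ 3.3295 minutes.
From t = 13.2 to t = 23.9: 443 × (1/2)^((23.9−13.2)/3.3295) ≈ 47.75 pg/mL.

48 pg/mL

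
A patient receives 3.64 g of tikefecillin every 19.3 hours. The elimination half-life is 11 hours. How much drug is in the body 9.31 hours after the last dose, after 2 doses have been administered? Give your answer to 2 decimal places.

2.62 g

The 2 doses were given 28.61, 9.31 hours ago.
Total = 3.64·(1/2)^(28.61/11) + 3.64·(1/2)^(9.31/11)
      = 0.6 + 2.0245 ≈ 2.6245 g.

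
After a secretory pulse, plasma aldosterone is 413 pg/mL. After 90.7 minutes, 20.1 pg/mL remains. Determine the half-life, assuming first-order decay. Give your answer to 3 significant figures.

A/A₀ = 20.1/413 ≈ 0.048668.
n = log₂(20.547) ≈ 4.3609 half-lives elapsed in 90.7 minutes.
t½ = 90.7/4.3609 ≈ 20.799 minutes.

20.8 minutes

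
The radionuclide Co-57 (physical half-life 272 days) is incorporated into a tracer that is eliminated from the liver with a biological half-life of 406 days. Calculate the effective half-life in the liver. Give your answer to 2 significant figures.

1/t_eff = 1/t_phys + 1/t_biol = 1/272 + 1/406 = 0.0061395 per day.
t_eff = 272 × 406 / (272 + 406) ≈ 162.88 days.

160 days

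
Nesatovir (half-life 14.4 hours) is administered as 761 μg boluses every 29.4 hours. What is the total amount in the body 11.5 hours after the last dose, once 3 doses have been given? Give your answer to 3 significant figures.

The 3 doses were given 70.3, 40.9, 11.5 hours ago.
Total = 761·(1/2)^(70.3/14.4) + 761·(1/2)^(40.9/14.4) + 761·(1/2)^(11.5/14.4)
      = 25.809 + 106.26 + 437.5 ≈ 569.57 μg.

570 μg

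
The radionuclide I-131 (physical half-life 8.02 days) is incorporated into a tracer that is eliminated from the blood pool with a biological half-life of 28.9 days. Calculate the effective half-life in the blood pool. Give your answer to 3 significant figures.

1/t_eff = 1/t_phys + 1/t_biol = 1/8.02 + 1/28.9 = 0.15929 per day.
t_eff = 8.02 × 28.9 / (8.02 + 28.9) ≈ 6.2778 days.

6.28 days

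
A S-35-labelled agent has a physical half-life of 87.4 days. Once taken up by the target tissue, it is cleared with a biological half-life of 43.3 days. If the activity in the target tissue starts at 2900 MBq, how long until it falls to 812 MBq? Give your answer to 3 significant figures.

1/t_eff = 1/t_phys + 1/t_biol = 1/87.4 + 1/43.3 = 0.034536 per day.
t_eff = 87.4 × 43.3 / (87.4 + 43.3) ≈ 28.955 days.
n = log₂(2900/812) ≈ 1.8365; t = 1.8365 × 28.955 ≈ 53.176 days.

53.2 days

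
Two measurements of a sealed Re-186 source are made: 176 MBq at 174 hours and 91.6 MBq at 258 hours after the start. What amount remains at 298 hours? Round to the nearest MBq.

Over Δt = 258 − 174 = 84 hours, the level fell by a factor of 176/91.6 ≈ 1.9214.
n = log₂(1.9214) ≈ 0.94216 half-lives, so t½ = 84/0.94216 ≈ 89.157 hours.
From t = 258 to t = 298: 91.6 × (1/2)^((298−258)/89.157) ≈ 67.118 MBq.

67 MBq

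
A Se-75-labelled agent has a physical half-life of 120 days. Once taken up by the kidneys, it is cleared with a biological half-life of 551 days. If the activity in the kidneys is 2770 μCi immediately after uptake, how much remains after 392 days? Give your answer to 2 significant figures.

1/t_eff = 1/t_phys + 1/t_biol = 1/120 + 1/551 = 0.010148 per day.
t_eff = 120 × 551 / (120 + 551) ≈ 98.539 days.
Remaining = 2770 × (1/2)^(392/98.539) = 2770 × (1/2)^3.9781 ≈ 175.77 μCi.

180 μCi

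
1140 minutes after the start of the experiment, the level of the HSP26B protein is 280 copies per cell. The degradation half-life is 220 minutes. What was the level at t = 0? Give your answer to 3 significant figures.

Number of half-lives elapsed: n = 1140/220 ≈ 5.1818.
A₀ = A × 2^n = 280 × 2^5.1818 = 280 × 36.298 ≈ 10163 copies per cell.

10200 copies per cell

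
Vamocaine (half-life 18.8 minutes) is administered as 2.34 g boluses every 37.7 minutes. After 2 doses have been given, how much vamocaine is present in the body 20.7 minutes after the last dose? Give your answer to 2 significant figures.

1.4 g

The 2 doses were given 58.4, 20.7 minutes ago.
Total = 2.34·(1/2)^(58.4/18.8) + 2.34·(1/2)^(20.7/18.8)
      = 0.27171 + 1.0908 ≈ 1.3626 g.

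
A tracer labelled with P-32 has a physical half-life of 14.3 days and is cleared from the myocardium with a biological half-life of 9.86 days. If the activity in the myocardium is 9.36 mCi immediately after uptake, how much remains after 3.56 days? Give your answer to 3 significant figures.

6.13 mCi

1/t_eff = 1/t_phys + 1/t_biol = 1/14.3 + 1/9.86 = 0.17135 per day.
t_eff = 14.3 × 9.86 / (14.3 + 9.86) ≈ 5.836 days.
Remaining = 9.36 × (1/2)^(3.56/5.836) = 9.36 × (1/2)^0.61001 ≈ 6.1326 mCi.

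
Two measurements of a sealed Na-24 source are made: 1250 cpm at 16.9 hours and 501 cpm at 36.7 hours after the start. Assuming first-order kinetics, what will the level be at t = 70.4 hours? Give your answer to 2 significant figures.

Over Δt = 36.7 − 16.9 = 19.8 hours, the level fell by a factor of 1250/501 ≈ 2.495.
n = log₂(2.495) ≈ 1.319 half-lives, so t½ = 19.8/1.319 ≈ 15.011 hours.
From t = 36.7 to t = 70.4: 501 × (1/2)^((70.4−36.7)/15.011) ≈ 105.68 cpm.

110 cpm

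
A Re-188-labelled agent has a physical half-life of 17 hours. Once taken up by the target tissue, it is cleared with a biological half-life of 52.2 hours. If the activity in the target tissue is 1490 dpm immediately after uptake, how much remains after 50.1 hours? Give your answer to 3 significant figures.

99.3 dpm

1/t_eff = 1/t_phys + 1/t_biol = 1/17 + 1/52.2 = 0.077981 per hour.
t_eff = 17 × 52.2 / (17 + 52.2) ≈ 12.824 hours.
Remaining = 1490 × (1/2)^(50.1/12.824) = 1490 × (1/2)^3.9068 ≈ 99.338 dpm.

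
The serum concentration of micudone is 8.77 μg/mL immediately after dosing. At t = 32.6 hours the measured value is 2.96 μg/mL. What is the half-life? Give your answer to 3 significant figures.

A/A₀ = 2.96/8.77 ≈ 0.33751.
n = log₂(2.9628) ≈ 1.567 half-lives elapsed in 32.6 hours.
t½ = 32.6/1.567 ≈ 20.804 hours.

20.8 hours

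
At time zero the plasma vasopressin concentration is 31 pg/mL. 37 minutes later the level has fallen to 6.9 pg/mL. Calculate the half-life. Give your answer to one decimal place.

17.1 minutes

A/A₀ = 6.9/31 ≈ 0.22258.
n = log₂(4.4928) ≈ 2.1676 half-lives elapsed in 37 minutes.
t½ = 37/2.1676 ≈ 17.07 minutes.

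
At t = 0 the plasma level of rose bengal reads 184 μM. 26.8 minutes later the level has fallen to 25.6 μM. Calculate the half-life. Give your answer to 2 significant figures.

A/A₀ = 25.6/184 ≈ 0.13913.
n = log₂(7.1875) ≈ 2.8455 half-lives elapsed in 26.8 minutes.
t½ = 26.8/2.8455 ≈ 9.4184 minutes.

9.4 minutes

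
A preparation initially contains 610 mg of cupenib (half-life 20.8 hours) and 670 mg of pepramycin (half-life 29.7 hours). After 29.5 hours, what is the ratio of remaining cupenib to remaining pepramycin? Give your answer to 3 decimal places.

cupenib: 610 × (1/2)^(29.5/20.8) = 610 × (1/2)^1.4183 ≈ 228.24 mg.
pepramycin: 670 × (1/2)^(29.5/29.7) = 670 × (1/2)^0.99327 ≈ 336.57 mg.
Ratio ≈ 228.24 / 336.57 ≈ 0.67814.

0.678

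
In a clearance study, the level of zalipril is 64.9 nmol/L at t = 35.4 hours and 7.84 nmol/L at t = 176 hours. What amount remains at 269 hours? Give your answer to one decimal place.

1.9 nmol/L

Over Δt = 176 − 35.4 = 140.6 hours, the level fell by a factor of 64.9/7.84 ≈ 8.2781.
n = log₂(8.2781) ≈ 3.0493 half-lives, so t½ = 140.6/3.0493 ≈ 46.109 hours.
From t = 176 to t = 269: 7.84 × (1/2)^((269−176)/46.109) ≈ 1.9371 nmol/L.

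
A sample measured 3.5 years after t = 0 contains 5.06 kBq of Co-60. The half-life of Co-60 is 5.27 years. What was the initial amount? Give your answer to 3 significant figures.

8.02 kBq

Number of half-lives elapsed: n = 3.5/5.27 ≈ 0.66414.
A₀ = A × 2^n = 5.06 × 2^0.66414 = 5.06 × 1.5846 ≈ 8.0182 kBq.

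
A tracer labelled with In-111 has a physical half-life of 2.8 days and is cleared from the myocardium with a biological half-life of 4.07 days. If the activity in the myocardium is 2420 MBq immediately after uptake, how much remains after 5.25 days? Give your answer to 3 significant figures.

1/t_eff = 1/t_phys + 1/t_biol = 1/2.8 + 1/4.07 = 0.60284 per day.
t_eff = 2.8 × 4.07 / (2.8 + 4.07) ≈ 1.6588 days.
Remaining = 2420 × (1/2)^(5.25/1.6588) = 2420 × (1/2)^3.1649 ≈ 269.82 MBq.

270 MBq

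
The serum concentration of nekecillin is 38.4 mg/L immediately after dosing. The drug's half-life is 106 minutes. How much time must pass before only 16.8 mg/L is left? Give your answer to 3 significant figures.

126 minutes

Fraction remaining = 16.8/38.4 ≈ 0.4375.
n = log₂(38.4/16.8) = ln(2.2857)/ln 2 ≈ 1.1926 half-lives.
t = n × t½ = 1.1926 × 106 ≈ 126.42 minutes.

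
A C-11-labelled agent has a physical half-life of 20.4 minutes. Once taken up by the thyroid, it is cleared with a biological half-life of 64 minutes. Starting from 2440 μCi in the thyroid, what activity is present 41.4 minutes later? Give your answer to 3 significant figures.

1/t_eff = 1/t_phys + 1/t_biol = 1/20.4 + 1/64 = 0.064645 per minute.
t_eff = 20.4 × 64 / (20.4 + 64) ≈ 15.469 minutes.
Remaining = 2440 × (1/2)^(41.4/15.469) = 2440 × (1/2)^2.6763 ≈ 381.72 μCi.

382 μCi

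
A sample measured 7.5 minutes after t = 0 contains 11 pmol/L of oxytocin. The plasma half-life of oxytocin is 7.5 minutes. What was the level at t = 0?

22 pmol/L

Number of half-lives elapsed: n = 7.5/7.5 ≈ 1.
A₀ = A × 2^n = 11 × 2^1 = 11 × 2 ≈ 22 pmol/L.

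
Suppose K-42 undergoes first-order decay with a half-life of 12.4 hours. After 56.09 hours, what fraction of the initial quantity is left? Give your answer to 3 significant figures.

n = 56.09/12.4 ≈ 4.5234 half-lives.
Fraction remaining = (1/2)^4.5234 ≈ 0.043484.

0.0435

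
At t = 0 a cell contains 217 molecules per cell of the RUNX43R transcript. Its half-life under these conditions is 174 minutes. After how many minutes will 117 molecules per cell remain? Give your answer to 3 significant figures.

Fraction remaining = 117/217 ≈ 0.53917.
n = log₂(217/117) = ln(1.8547)/ln 2 ≈ 0.89119 half-lives.
t = n × t½ = 0.89119 × 174 ≈ 155.07 minutes.

155 minutes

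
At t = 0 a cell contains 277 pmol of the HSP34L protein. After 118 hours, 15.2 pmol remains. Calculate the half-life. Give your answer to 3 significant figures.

A/A₀ = 15.2/277 ≈ 0.054874.
n = log₂(18.224) ≈ 4.1877 half-lives elapsed in 118 hours.
t½ = 118/4.1877 ≈ 28.177 hours.

28.2 hours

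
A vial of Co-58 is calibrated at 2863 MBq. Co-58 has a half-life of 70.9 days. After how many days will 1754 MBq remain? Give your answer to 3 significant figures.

50.1 days

Fraction remaining = 1754/2863 ≈ 0.61264.
n = log₂(2863/1754) = ln(1.6323)/ln 2 ≈ 0.70688 half-lives.
t = n × t½ = 0.70688 × 70.9 ≈ 50.118 days.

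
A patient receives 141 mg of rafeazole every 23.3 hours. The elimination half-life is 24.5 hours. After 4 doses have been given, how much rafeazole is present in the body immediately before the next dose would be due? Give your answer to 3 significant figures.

The 4 doses were given 93.2, 69.9, 46.6, 23.3 hours ago.
Total = 141·(1/2)^(93.2/24.5) + 141·(1/2)^(69.9/24.5) + 141·(1/2)^(46.6/24.5) + 141·(1/2)^(23.3/24.5)
      = 10.094 + 19.515 + 37.727 + 72.935 ≈ 140.27 mg.

140 mg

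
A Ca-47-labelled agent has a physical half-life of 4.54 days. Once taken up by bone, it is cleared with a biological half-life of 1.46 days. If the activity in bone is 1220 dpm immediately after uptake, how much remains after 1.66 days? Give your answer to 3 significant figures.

431 dpm

1/t_eff = 1/t_phys + 1/t_biol = 1/4.54 + 1/1.46 = 0.9052 per day.
t_eff = 4.54 × 1.46 / (4.54 + 1.46) ≈ 1.1047 days.
Remaining = 1220 × (1/2)^(1.66/1.1047) = 1220 × (1/2)^1.5026 ≈ 430.55 dpm.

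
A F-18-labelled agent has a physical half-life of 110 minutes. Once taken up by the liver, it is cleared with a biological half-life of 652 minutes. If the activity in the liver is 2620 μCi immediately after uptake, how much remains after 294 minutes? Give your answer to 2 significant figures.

300 μCi

1/t_eff = 1/t_phys + 1/t_biol = 1/110 + 1/652 = 0.010625 per minute.
t_eff = 110 × 652 / (110 + 652) ≈ 94.121 minutes.
Remaining = 2620 × (1/2)^(294/94.121) = 2620 × (1/2)^3.1236 ≈ 300.6 μCi.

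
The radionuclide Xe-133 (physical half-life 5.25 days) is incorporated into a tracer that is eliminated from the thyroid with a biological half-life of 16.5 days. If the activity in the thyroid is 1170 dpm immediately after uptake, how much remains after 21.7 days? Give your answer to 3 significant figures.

26.8 dpm

1/t_eff = 1/t_phys + 1/t_biol = 1/5.25 + 1/16.5 = 0.25108 per day.
t_eff = 5.25 × 16.5 / (5.25 + 16.5) ≈ 3.9828 days.
Remaining = 1170 × (1/2)^(21.7/3.9828) = 1170 × (1/2)^5.4485 ≈ 26.793 dpm.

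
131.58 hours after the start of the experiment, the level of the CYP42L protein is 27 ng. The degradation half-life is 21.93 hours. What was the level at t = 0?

Number of half-lives elapsed: n = 131.58/21.93 ≈ 6.
A₀ = A × 2^n = 27 × 2^6 = 27 × 64 ≈ 1728 ng.

1728 ng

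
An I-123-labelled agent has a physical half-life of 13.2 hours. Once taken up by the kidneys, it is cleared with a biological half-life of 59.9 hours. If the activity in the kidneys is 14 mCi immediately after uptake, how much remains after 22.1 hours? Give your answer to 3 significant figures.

3.40 mCi

1/t_eff = 1/t_phys + 1/t_biol = 1/13.2 + 1/59.9 = 0.092452 per hour.
t_eff = 13.2 × 59.9 / (13.2 + 59.9) ≈ 10.816 hours.
Remaining = 14 × (1/2)^(22.1/10.816) = 14 × (1/2)^2.0432 ≈ 3.3968 mCi.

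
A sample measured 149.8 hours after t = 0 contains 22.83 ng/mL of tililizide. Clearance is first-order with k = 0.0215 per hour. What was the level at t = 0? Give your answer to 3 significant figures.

t½ = ln 2 / k = 0.69315 / 0.0215 ≈ 32.239 hours.
Number of half-lives elapsed: n = 149.8/32.239 ≈ 4.6465.
A₀ = A × 2^n = 22.83 × 2^4.6465 = 22.83 × 25.046 ≈ 571.79 ng/mL.

572 ng/mL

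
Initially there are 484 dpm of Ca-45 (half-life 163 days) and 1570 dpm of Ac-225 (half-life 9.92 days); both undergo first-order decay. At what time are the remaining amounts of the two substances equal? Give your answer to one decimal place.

Set 484·(1/2)^(t/163) = 1570·(1/2)^(t/9.92).
Taking log₂: log₂(484/1570) = t·(1/163 − 1/9.92).
log₂(0.30828) = -1.6977; 1/163 − 1/9.92 = -0.094671.
t = -1.6977 / -0.094671 ≈ 17.932 days.

17.9 days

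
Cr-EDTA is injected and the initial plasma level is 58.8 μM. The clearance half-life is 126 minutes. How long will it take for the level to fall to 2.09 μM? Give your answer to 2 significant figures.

610 minutes

Fraction remaining = 2.09/58.8 ≈ 0.035544.
n = log₂(58.8/2.09) = ln(28.134)/ln 2 ≈ 4.8142 half-lives.
t = n × t½ = 4.8142 × 126 ≈ 606.59 minutes.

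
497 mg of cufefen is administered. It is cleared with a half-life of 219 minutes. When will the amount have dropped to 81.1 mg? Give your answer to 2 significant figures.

Fraction remaining = 81.1/497 ≈ 0.16318.
n = log₂(497/81.1) = ln(6.1282)/ln 2 ≈ 2.6155 half-lives.
t = n × t½ = 2.6155 × 219 ≈ 572.79 minutes.

570 minutes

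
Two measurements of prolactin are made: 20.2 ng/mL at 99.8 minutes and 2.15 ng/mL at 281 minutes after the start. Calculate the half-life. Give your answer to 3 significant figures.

Over Δt = 281 − 99.8 = 181.2 minutes, the level fell by a factor of 20.2/2.15 ≈ 9.3953.
n = log₂(9.3953) ≈ 3.2319 half-lives, so t½ = 181.2/3.2319 ≈ 56.065 minutes.

56.1 minutes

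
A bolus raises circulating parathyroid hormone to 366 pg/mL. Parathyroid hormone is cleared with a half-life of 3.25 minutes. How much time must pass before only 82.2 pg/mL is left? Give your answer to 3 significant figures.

7.00 minutes

Fraction remaining = 82.2/366 ≈ 0.22459.
n = log₂(366/82.2) = ln(4.4526)/ln 2 ≈ 2.1546 half-lives.
t = n × t½ = 2.1546 × 3.25 ≈ 7.0026 minutes.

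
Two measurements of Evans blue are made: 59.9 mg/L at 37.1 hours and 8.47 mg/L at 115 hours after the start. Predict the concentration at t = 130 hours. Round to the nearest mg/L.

6 mg/L

Over Δt = 115 − 37.1 = 77.9 hours, the level fell by a factor of 59.9/8.47 ≈ 7.072.
n = log₂(7.072) ≈ 2.8221 half-lives, so t½ = 77.9/2.8221 ≈ 27.603 hours.
From t = 115 to t = 130: 8.47 × (1/2)^((130−115)/27.603) ≈ 5.8117 mg/L.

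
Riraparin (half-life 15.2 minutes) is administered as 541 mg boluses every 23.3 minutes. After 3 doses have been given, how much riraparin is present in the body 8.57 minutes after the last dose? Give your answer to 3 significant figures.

536 mg

The 3 doses were given 55.17, 31.87, 8.57 minutes ago.
Total = 541·(1/2)^(55.17/15.2) + 541·(1/2)^(31.87/15.2) + 541·(1/2)^(8.57/15.2)
      = 43.71 + 126.48 + 365.99 ≈ 536.18 mg.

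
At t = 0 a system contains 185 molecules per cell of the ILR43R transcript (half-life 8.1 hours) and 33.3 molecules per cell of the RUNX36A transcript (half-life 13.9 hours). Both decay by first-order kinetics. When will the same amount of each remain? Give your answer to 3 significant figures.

Set 185·(1/2)^(t/8.1) = 33.3·(1/2)^(t/13.9).
Taking log₂: log₂(185/33.3) = t·(1/8.1 − 1/13.9).
log₂(5.5556) = 2.4739; 1/8.1 − 1/13.9 = 0.051514.
t = 2.4739 / 0.051514 ≈ 48.024 hours.

48.0 hours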